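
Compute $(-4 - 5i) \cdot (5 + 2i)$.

(a1*a2 - b1*b2) + (a1*b2 + b1*a2)i
= (-20 - (-10)) + (-8 + (-25))i
= -10 - 33i


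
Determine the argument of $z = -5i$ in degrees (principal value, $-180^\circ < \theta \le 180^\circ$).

a = 0 and b < 0, so z lies on the negative imaginary axis: θ = -90°


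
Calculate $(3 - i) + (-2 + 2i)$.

(3 + (-2)) + (-1 + 2)i = 1 + i


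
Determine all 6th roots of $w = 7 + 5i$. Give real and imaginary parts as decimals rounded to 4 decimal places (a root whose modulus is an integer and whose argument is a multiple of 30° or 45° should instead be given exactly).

|w| = sqrt(74) ≈ 8.602325, arg(w) ≈ 35.537678°
Root modulus = sqrt(74)^(1/6) ≈ 1.431427
Root arguments: θ_k = (arg(w) + 360°k)/6 for k = 0, 1, ..., 5
Compute each root as (root modulus)(cos θ_k + i sin θ_k) using full-precision intermediates, then round to 4 decimal places.
Roots: 1.4238 + 0.1477i, 0.5840 + 1.3069i, -0.8398 + 1.1592i, -1.4238 - 0.1477i, -0.5840 - 1.3069i, 0.8398 - 1.1592i


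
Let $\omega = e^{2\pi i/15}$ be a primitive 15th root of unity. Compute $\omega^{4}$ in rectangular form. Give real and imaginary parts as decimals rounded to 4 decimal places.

ω^4 = e^(2πi·4/15) = e^(i·8π/15)
= cos(8π/15) + i sin(8π/15)
= -0.1045 + 0.9945i


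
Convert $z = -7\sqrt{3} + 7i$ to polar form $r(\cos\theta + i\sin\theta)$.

r = |z| = sqrt(a^2 + b^2) = sqrt((-7*sqrt(3))^2 + (7)^2) = sqrt(147 + 49) = sqrt(196) = 14
θ = arctan(b/a) = arctan(7/-12.1244) (quadrant-adjusted) = 150°
z = 14(cos 150° + i sin 150°)


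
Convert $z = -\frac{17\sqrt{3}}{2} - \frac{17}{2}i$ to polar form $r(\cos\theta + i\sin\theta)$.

r = |z| = sqrt(a^2 + b^2) = sqrt((-17*sqrt(3)/2)^2 + (-17/2)^2) = sqrt(867/4 + 289/4) = sqrt(289) = 17
θ = arctan(b/a) = arctan(-8.5/-14.7224) (quadrant-adjusted) = 210°
z = 17(cos 210° + i sin 210°)


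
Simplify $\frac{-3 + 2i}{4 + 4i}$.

Multiply numerator and denominator by conjugate (4 - 4i):
= (-3 + 2i)(4 - 4i) / (4^2 + 4^2)
= (-4 + 20i) / 32
Divide through by 4: (-1 + 5i) / 8
= -1/8 + (5/8)i


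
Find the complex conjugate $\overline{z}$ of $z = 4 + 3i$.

If z = a + bi, then conjugate(z) = a - bi
conjugate(4 + 3i) = 4 - 3i


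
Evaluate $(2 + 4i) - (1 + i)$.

(2 - 1) + (4 - 1)i = 1 + 3i


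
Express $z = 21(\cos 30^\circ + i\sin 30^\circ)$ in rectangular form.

a = r cos θ = 21 * sqrt(3)/2 = 21*sqrt(3)/2
b = r sin θ = 21 * 1/2 = 21/2
z = 21*sqrt(3)/2 + (21/2)i


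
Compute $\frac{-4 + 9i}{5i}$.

Multiply numerator and denominator by conjugate (-5i):
= (-4 + 9i)(-5i) / (0^2 + 5^2)
= (45 + 20i) / 25
Divide through by 5: (9 + 4i) / 5
= 9/5 + (4/5)i


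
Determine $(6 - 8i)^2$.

(a + bi)^2 = a^2 - b^2 + 2abi
= 6^2 - (-8)^2 + 2*6*(-8)i
= -28 - 96i


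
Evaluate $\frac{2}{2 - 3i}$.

Multiply numerator and denominator by conjugate (2 + 3i):
= (2)(2 + 3i) / (2^2 + (-3)^2)
= (4 + 6i) / 13
= 4/13 + (6/13)i


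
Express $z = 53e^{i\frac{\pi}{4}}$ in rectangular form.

a = r cos θ = 53 * sqrt(2)/2 = 53*sqrt(2)/2
b = r sin θ = 53 * sqrt(2)/2 = 53*sqrt(2)/2
z = 53*sqrt(2)/2 + (53*sqrt(2)/2)i


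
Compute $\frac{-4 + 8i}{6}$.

Divisor is real, so divide each part by 6:
= -2/3 + (4/3)i


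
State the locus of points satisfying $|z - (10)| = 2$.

|z - z0| = r describes a circle centered at z0 with radius r
Here z0 = 10 and r = 2
Locus: Circle centered at (10, 0) with radius 2


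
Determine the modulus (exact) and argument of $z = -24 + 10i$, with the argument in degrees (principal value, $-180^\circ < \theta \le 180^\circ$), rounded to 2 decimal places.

|z| = sqrt((-24)^2 + 10^2) = 26
arg(z) = arctan(b/a) = arctan(10/-24) (quadrant-adjusted) = 157.38°


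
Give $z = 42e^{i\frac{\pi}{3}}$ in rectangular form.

a = r cos θ = 42 * 1/2 = 21
b = r sin θ = 42 * sqrt(3)/2 = 21*sqrt(3)
z = 21 + 21*sqrt(3)i


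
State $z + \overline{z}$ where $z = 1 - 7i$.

z + conjugate(z) = (a + bi) + (a - bi) = 2a
= 2 * 1 = 2


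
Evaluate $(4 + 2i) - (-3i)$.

(4 - 0) + (2 - (-3))i = 4 + 5i


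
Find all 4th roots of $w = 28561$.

|w| = 28561, arg(w) = 0°
Root modulus = 28561^(1/4) = 13
Root arguments: θ_k = (0° + 360°k)/4 for k = 0, 1, ..., 3
Roots: 13, 13i, -13, -13i


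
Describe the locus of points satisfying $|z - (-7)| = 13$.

|z - z0| = r describes a circle centered at z0 with radius r
Here z0 = -7 and r = 13
Locus: Circle centered at (-7, 0) with radius 13


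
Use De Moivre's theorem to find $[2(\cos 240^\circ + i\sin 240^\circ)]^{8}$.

By De Moivre: z^n = r^n(cos(nθ) + i sin(nθ))
= 2^8(cos(8*240°) + i sin(8*240°))
= 256(cos 120° + i sin 120°)
= -128 + 128*sqrt(3)i


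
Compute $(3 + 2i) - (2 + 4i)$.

(3 - 2) + (2 - 4)i = 1 - 2i


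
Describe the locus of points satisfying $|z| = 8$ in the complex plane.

|z| = 8 means sqrt(x^2 + y^2) = 8
This is a circle of radius 8 centered at the origin


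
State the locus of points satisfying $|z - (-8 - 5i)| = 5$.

|z - z0| = r describes a circle centered at z0 with radius r
Here z0 = -8 - 5i and r = 5
Locus: Circle centered at (-8, -5) with radius 5


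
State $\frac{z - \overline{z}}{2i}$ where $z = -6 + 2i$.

z - conjugate(z) = 2bi
(z - conjugate(z))/(2i) = 2bi/(2i) = b = 2


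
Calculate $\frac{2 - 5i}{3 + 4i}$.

Multiply numerator and denominator by conjugate (3 - 4i):
= (2 - 5i)(3 - 4i) / (3^2 + 4^2)
= (-14 - 23i) / 25
= -14/25 - (23/25)i


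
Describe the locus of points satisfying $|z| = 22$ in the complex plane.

|z| = 22 means sqrt(x^2 + y^2) = 22
This is a circle of radius 22 centered at the origin


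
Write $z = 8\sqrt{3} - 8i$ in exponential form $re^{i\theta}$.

r = |z| = sqrt((8*sqrt(3))^2 + (-8)^2) = sqrt(192 + 64) = sqrt(256) = 16
θ = arctan(b/a) = arctan(-8/13.8564) (quadrant-adjusted) = -30° = -π/6
z = 16e^(-i*π/6)


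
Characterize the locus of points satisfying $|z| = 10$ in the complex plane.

|z| = 10 means sqrt(x^2 + y^2) = 10
This is a circle of radius 10 centered at the origin


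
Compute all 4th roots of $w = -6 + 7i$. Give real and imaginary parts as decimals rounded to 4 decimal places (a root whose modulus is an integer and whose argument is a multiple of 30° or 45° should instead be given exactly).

|w| = sqrt(85) ≈ 9.219544, arg(w) ≈ 130.601295°
Root modulus = sqrt(85)^(1/4) ≈ 1.742518
Root arguments: θ_k = (arg(w) + 360°k)/4 for k = 0, 1, ..., 3
Compute each root as (root modulus)(cos θ_k + i sin θ_k) using full-precision intermediates, then round to 4 decimal places.
Roots: 1.4672 + 0.9401i, -0.9401 + 1.4672i, -1.4672 - 0.9401i, 0.9401 - 1.4672i


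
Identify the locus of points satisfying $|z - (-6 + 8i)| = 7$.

|z - z0| = r describes a circle centered at z0 with radius r
Here z0 = -6 + 8i and r = 7
Locus: Circle centered at (-6, 8) with radius 7


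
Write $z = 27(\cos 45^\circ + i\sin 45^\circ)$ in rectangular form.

a = r cos θ = 27 * sqrt(2)/2 = 27*sqrt(2)/2
b = r sin θ = 27 * sqrt(2)/2 = 27*sqrt(2)/2
z = 27*sqrt(2)/2 + (27*sqrt(2)/2)i


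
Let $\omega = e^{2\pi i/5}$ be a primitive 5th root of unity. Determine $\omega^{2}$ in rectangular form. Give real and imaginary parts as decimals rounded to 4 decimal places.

ω^2 = e^(2πi·2/5) = e^(i·4π/5)
= cos(4π/5) + i sin(4π/5)
= -0.8090 + 0.5878i


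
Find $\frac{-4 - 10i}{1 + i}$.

Multiply numerator and denominator by conjugate (1 - i):
= (-4 - 10i)(1 - i) / (1^2 + 1^2)
= (-14 - 6i) / 2
= -7 - 3i


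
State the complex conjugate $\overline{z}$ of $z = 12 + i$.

If z = a + bi, then conjugate(z) = a - bi
conjugate(12 + i) = 12 - i


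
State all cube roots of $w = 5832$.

|w| = 5832, arg(w) = 0°
Root modulus = 5832^(1/3) = 18
Root arguments: θ_k = (0° + 360°k)/3 for k = 0, 1, ..., 2
Roots: 18, -9 + 9*sqrt(3)i, -9 - 9*sqrt(3)i


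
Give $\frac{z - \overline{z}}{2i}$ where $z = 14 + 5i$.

z - conjugate(z) = 2bi
(z - conjugate(z))/(2i) = 2bi/(2i) = b = 5


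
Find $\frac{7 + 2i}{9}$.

Divisor is real, so divide each part by 9:
= 7/9 + (2/9)i


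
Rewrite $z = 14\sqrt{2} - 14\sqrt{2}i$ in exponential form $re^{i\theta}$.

r = |z| = sqrt((14*sqrt(2))^2 + (-14*sqrt(2))^2) = sqrt(392 + 392) = sqrt(784) = 28
θ = arctan(b/a) = arctan(-19.799/19.799) (quadrant-adjusted) = -45° = -π/4
z = 28e^(-i*π/4)


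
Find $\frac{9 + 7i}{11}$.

Divisor is real, so divide each part by 11:
= 9/11 + (7/11)i


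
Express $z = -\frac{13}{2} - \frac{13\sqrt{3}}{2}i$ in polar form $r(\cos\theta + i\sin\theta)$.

r = |z| = sqrt(a^2 + b^2) = sqrt((-13/2)^2 + (-13*sqrt(3)/2)^2) = sqrt(169/4 + 507/4) = sqrt(169) = 13
θ = arctan(b/a) = arctan(-11.2583/-6.5) (quadrant-adjusted) = 240°
z = 13(cos 240° + i sin 240°)


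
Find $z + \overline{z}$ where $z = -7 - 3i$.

z + conjugate(z) = (a + bi) + (a - bi) = 2a
= 2 * (-7) = -14


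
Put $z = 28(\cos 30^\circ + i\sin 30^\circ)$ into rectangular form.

a = r cos θ = 28 * sqrt(3)/2 = 14*sqrt(3)
b = r sin θ = 28 * 1/2 = 14
z = 14*sqrt(3) + 14i


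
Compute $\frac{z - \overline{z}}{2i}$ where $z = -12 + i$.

z - conjugate(z) = 2bi
(z - conjugate(z))/(2i) = 2bi/(2i) = b = 1


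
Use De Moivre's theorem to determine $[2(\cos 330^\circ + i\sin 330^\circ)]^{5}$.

By De Moivre: z^n = r^n(cos(nθ) + i sin(nθ))
= 2^5(cos(5*330°) + i sin(5*330°))
= 32(cos 210° + i sin 210°)
= -16*sqrt(3) - 16i


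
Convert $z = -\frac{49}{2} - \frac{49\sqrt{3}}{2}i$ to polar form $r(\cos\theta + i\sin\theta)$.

r = |z| = sqrt(a^2 + b^2) = sqrt((-49/2)^2 + (-49*sqrt(3)/2)^2) = sqrt(2401/4 + 7203/4) = sqrt(2401) = 49
θ = arctan(b/a) = arctan(-42.4352/-24.5) (quadrant-adjusted) = 240°
z = 49(cos 240° + i sin 240°)


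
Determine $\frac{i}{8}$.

Divisor is real, so divide each part by 8:
= 0 + (1/8)i


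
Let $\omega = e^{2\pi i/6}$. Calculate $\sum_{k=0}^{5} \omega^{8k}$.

Let ζ = ω^8 = e^(2πi·8/6). Since 6 ∤ 8, ζ ≠ 1.
Sum = Σ_{k=0}^{5} ζ^k = (ζ^6 - 1)/(ζ - 1) = (ω^{8·6} - 1)/(ζ - 1) = (1 - 1)/(ζ - 1) = 0


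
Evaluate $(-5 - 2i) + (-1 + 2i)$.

(-5 + (-1)) + (-2 + 2)i = -6


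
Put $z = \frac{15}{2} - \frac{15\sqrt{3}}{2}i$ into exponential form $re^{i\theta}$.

r = |z| = sqrt((15/2)^2 + (-15*sqrt(3)/2)^2) = sqrt(225/4 + 675/4) = sqrt(225) = 15
θ = arctan(b/a) = arctan(-12.9904/7.5) (quadrant-adjusted) = -60° = -π/3
z = 15e^(-i*π/3)


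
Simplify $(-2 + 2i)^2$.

(a + bi)^2 = a^2 - b^2 + 2abi
= (-2)^2 - 2^2 + 2*(-2)*2i
= -8i


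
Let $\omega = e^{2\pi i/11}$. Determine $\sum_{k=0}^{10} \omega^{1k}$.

Let ζ = ω^1 = e^(2πi·1/11). Since 11 ∤ 1, ζ ≠ 1.
Sum = Σ_{k=0}^{10} ζ^k = (ζ^11 - 1)/(ζ - 1) = (ω^{1·11} - 1)/(ζ - 1) = (1 - 1)/(ζ - 1) = 0


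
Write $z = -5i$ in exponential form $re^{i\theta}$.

r = |z| = sqrt((0)^2 + (-5)^2) = sqrt(0 + 25) = sqrt(25) = 5
a = 0 and b < 0, so z lies on the negative imaginary axis: θ = -90° = -π/2
z = 5e^(-i*π/2)


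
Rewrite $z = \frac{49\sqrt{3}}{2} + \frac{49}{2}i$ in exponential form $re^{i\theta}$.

r = |z| = sqrt((49*sqrt(3)/2)^2 + (49/2)^2) = sqrt(7203/4 + 2401/4) = sqrt(2401) = 49
θ = arctan(b/a) = arctan(24.5/42.4352) (quadrant-adjusted) = 30° = π/6
z = 49e^(i*π/6)


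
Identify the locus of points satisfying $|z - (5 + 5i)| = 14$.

|z - z0| = r describes a circle centered at z0 with radius r
Here z0 = 5 + 5i and r = 14
Locus: Circle centered at (5, 5) with radius 14


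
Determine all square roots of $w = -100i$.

|w| = 100, arg(w) = 270°
Root modulus = 100^(1/2) = 10
Root arguments: θ_k = (270° + 360°k)/2 for k = 0, 1, ..., 1
Roots: -5*sqrt(2) + 5*sqrt(2)i, 5*sqrt(2) - 5*sqrt(2)i


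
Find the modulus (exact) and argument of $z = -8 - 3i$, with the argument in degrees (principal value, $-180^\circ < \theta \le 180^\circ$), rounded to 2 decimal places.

|z| = sqrt((-8)^2 + (-3)^2) = sqrt(73)
arg(z) = arctan(b/a) = arctan(-3/-8) (quadrant-adjusted) = -159.44°


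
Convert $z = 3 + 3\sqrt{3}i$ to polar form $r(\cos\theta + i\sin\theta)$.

r = |z| = sqrt(a^2 + b^2) = sqrt((3)^2 + (3*sqrt(3))^2) = sqrt(9 + 27) = sqrt(36) = 6
θ = arctan(b/a) = arctan(5.1962/3) (quadrant-adjusted) = 60°
z = 6(cos 60° + i sin 60°)


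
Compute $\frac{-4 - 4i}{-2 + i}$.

Multiply numerator and denominator by conjugate (-2 - i):
= (-4 - 4i)(-2 - i) / ((-2)^2 + 1^2)
= (4 + 12i) / 5
= 4/5 + (12/5)i


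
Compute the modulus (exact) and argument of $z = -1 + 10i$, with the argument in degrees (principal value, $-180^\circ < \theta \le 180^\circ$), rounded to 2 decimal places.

|z| = sqrt((-1)^2 + 10^2) = sqrt(101)
arg(z) = arctan(b/a) = arctan(10/-1) (quadrant-adjusted) = 95.71°


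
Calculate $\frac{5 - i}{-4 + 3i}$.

Multiply numerator and denominator by conjugate (-4 - 3i):
= (5 - i)(-4 - 3i) / ((-4)^2 + 3^2)
= (-23 - 11i) / 25
= -23/25 - (11/25)i


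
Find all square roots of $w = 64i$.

|w| = 64, arg(w) = 90°
Root modulus = 64^(1/2) = 8
Root arguments: θ_k = (90° + 360°k)/2 for k = 0, 1, ..., 1
Roots: 4*sqrt(2) + 4*sqrt(2)i, -4*sqrt(2) - 4*sqrt(2)i


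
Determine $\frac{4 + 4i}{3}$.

Divisor is real, so divide each part by 3:
= 4/3 + (4/3)i


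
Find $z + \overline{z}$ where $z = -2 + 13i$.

z + conjugate(z) = (a + bi) + (a - bi) = 2a
= 2 * (-2) = -4


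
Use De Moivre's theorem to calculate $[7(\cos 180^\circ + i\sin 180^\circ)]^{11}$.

By De Moivre: z^n = r^n(cos(nθ) + i sin(nθ))
= 7^11(cos(11*180°) + i sin(11*180°))
= 1977326743(cos 180° + i sin 180°)
= -1977326743


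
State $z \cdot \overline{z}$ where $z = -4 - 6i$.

z * conjugate(z) = |z|^2 = a^2 + b^2
= (-4)^2 + (-6)^2 = 52


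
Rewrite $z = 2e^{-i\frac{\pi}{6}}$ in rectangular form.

a = r cos θ = 2 * sqrt(3)/2 = sqrt(3)
b = r sin θ = 2 * -1/2 = -1
z = sqrt(3) - i


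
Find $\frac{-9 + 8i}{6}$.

Divisor is real, so divide each part by 6:
= -3/2 + (4/3)i


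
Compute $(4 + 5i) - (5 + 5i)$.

(4 - 5) + (5 - 5)i = -1


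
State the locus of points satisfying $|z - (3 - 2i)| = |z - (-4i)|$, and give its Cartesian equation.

|z - z1| = |z - z2| means z is equidistant from z1 and z2,
i.e. the perpendicular bisector of the segment from (3, -2) to (0, -4) (midpoint (3/2, -3)).
With z = x + yi, square both sides:
(x - 3)^2 + (y - (-2))^2 = (x - 0)^2 + (y - (-4))^2
The x^2 and y^2 terms cancel: -6x + (-4)y = 16 - 13 = 3
Simplify: 6x + 4y = -3
Locus: Perpendicular bisector of the segment from (3, -2) to (0, -4): the line 6x + 4y = -3


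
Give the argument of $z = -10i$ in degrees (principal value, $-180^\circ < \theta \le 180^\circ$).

a = 0 and b < 0, so z lies on the negative imaginary axis: θ = -90°


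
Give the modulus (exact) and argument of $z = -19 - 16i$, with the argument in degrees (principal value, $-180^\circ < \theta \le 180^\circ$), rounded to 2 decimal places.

|z| = sqrt((-19)^2 + (-16)^2) = sqrt(617)
arg(z) = arctan(b/a) = arctan(-16/-19) (quadrant-adjusted) = -139.90°


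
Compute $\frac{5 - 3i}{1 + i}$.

Multiply numerator and denominator by conjugate (1 - i):
= (5 - 3i)(1 - i) / (1^2 + 1^2)
= (2 - 8i) / 2
= 1 - 4i


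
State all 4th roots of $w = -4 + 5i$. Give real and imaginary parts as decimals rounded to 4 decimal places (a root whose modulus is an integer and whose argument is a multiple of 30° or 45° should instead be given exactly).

|w| = sqrt(41) ≈ 6.403124, arg(w) ≈ 128.659808°
Root modulus = sqrt(41)^(1/4) ≈ 1.590736
Root arguments: θ_k = (arg(w) + 360°k)/4 for k = 0, 1, ..., 3
Compute each root as (root modulus)(cos θ_k + i sin θ_k) using full-precision intermediates, then round to 4 decimal places.
Roots: 1.3466 + 0.8468i, -0.8468 + 1.3466i, -1.3466 - 0.8468i, 0.8468 - 1.3466i


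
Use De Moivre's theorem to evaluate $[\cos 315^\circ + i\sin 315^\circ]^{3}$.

By De Moivre: z^n = r^n(cos(nθ) + i sin(nθ))
= 1^3(cos(3*315°) + i sin(3*315°))
= 1(cos 225° + i sin 225°)
= -sqrt(2)/2 - (sqrt(2)/2)i


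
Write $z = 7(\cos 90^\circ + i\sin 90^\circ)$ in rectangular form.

a = r cos θ = 7 * 0 = 0
b = r sin θ = 7 * 1 = 7
z = 7i


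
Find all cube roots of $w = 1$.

|w| = 1, arg(w) = 0°
Root modulus = 1^(1/3) = 1
Root arguments: θ_k = (0° + 360°k)/3 for k = 0, 1, ..., 2
Roots: 1, -1/2 + (sqrt(3)/2)i, -1/2 - (sqrt(3)/2)i


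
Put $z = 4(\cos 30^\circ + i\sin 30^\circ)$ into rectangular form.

a = r cos θ = 4 * sqrt(3)/2 = 2*sqrt(3)
b = r sin θ = 4 * 1/2 = 2
z = 2*sqrt(3) + 2i


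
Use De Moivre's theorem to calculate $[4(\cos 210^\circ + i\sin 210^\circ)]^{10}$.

By De Moivre: z^n = r^n(cos(nθ) + i sin(nθ))
= 4^10(cos(10*210°) + i sin(10*210°))
= 1048576(cos 300° + i sin 300°)
= 524288 - 524288*sqrt(3)i


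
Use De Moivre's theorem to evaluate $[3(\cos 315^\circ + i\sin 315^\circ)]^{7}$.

By De Moivre: z^n = r^n(cos(nθ) + i sin(nθ))
= 3^7(cos(7*315°) + i sin(7*315°))
= 2187(cos 45° + i sin 45°)
= 2187*sqrt(2)/2 + (2187*sqrt(2)/2)i


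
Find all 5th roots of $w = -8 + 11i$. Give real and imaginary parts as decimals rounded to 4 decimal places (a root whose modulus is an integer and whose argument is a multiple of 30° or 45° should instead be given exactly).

|w| = sqrt(185) ≈ 13.601471, arg(w) ≈ 126.027373°
Root modulus = sqrt(185)^(1/5) ≈ 1.685455
Root arguments: θ_k = (arg(w) + 360°k)/5 for k = 0, 1, ..., 4
Compute each root as (root modulus)(cos θ_k + i sin θ_k) using full-precision intermediates, then round to 4 decimal places.
Roots: 1.5250 + 0.7178i, -0.2114 + 1.6721i, -1.6556 + 0.3157i, -0.8118 - 1.4771i, 1.1539 - 1.2285i


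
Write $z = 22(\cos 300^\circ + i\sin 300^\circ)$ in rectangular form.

a = r cos θ = 22 * 1/2 = 11
b = r sin θ = 22 * -sqrt(3)/2 = -11*sqrt(3)
z = 11 - 11*sqrt(3)i


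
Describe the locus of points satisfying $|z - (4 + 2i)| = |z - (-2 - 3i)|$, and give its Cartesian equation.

|z - z1| = |z - z2| means z is equidistant from z1 and z2,
i.e. the perpendicular bisector of the segment from (4, 2) to (-2, -3) (midpoint (1, -1/2)).
With z = x + yi, square both sides:
(x - 4)^2 + (y - 2)^2 = (x - (-2))^2 + (y - (-3))^2
The x^2 and y^2 terms cancel: -12x + (-10)y = 13 - 20 = -7
Simplify: 12x + 10y = 7
Locus: Perpendicular bisector of the segment from (4, 2) to (-2, -3): the line 12x + 10y = 7


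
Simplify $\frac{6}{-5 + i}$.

Multiply numerator and denominator by conjugate (-5 - i):
= (6)(-5 - i) / ((-5)^2 + 1^2)
= (-30 - 6i) / 26
Divide through by 2: (-15 - 3i) / 13
= -15/13 - (3/13)i


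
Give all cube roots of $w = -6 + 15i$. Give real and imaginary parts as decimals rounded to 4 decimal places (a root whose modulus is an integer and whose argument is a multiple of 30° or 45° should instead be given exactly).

|w| = sqrt(261) ≈ 16.155494, arg(w) ≈ 111.801409°
Root modulus = sqrt(261)^(1/3) ≈ 2.527979
Root arguments: θ_k = (arg(w) + 360°k)/3 for k = 0, 1, ..., 2
Compute each root as (root modulus)(cos θ_k + i sin θ_k) using full-precision intermediates, then round to 4 decimal places.
Roots: 2.0118 + 1.5308i, -2.3316 + 0.9769i, 0.3198 - 2.5077i


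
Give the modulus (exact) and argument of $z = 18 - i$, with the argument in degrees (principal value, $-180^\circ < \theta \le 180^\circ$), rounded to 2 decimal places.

|z| = sqrt(18^2 + (-1)^2) = sqrt(325)
arg(z) = arctan(b/a) = arctan(-1/18) (quadrant-adjusted) = -3.18°


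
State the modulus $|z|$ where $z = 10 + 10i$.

|z| = sqrt(a^2 + b^2) = sqrt(10^2 + 10^2) = sqrt(200) = sqrt(200)


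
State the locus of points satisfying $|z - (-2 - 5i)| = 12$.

|z - z0| = r describes a circle centered at z0 with radius r
Here z0 = -2 - 5i and r = 12
Locus: Circle centered at (-2, -5) with radius 12


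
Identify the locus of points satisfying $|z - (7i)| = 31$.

|z - z0| = r describes a circle centered at z0 with radius r
Here z0 = 7i and r = 31
Locus: Circle centered at (0, 7) with radius 31


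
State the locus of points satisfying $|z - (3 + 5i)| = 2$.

|z - z0| = r describes a circle centered at z0 with radius r
Here z0 = 3 + 5i and r = 2
Locus: Circle centered at (3, 5) with radius 2


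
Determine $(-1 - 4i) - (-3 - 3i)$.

(-1 - (-3)) + (-4 - (-3))i = 2 - i


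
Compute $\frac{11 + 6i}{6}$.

Divisor is real, so divide each part by 6:
= 11/6 + i


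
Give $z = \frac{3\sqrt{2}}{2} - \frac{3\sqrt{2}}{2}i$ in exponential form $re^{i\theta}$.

r = |z| = sqrt((3*sqrt(2)/2)^2 + (-3*sqrt(2)/2)^2) = sqrt(9/2 + 9/2) = sqrt(9) = 3
θ = arctan(b/a) = arctan(-2.1213/2.1213) (quadrant-adjusted) = -45° = -π/4
z = 3e^(-i*π/4)


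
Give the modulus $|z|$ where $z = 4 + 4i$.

|z| = sqrt(a^2 + b^2) = sqrt(4^2 + 4^2) = sqrt(32) = sqrt(32)


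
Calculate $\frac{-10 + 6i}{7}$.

Divisor is real, so divide each part by 7:
= -10/7 + (6/7)i


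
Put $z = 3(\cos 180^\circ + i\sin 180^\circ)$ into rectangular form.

a = r cos θ = 3 * -1 = -3
b = r sin θ = 3 * 0 = 0
z = -3


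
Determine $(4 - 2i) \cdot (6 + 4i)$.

(a1*a2 - b1*b2) + (a1*b2 + b1*a2)i
= (24 - (-8)) + (16 + (-12))i
= 32 + 4i


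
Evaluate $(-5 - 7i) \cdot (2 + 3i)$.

(a1*a2 - b1*b2) + (a1*b2 + b1*a2)i
= (-10 - (-21)) + (-15 + (-14))i
= 11 - 29i


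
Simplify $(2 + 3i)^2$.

(a + bi)^2 = a^2 - b^2 + 2abi
= 2^2 - 3^2 + 2*2*3i
= -5 + 12i


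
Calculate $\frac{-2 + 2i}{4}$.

Divisor is real, so divide each part by 4:
= -1/2 + (1/2)i


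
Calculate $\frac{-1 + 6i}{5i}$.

Multiply numerator and denominator by conjugate (-5i):
= (-1 + 6i)(-5i) / (0^2 + 5^2)
= (30 + 5i) / 25
Divide through by 5: (6 + i) / 5
= 6/5 + (1/5)i


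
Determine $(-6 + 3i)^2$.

(a + bi)^2 = a^2 - b^2 + 2abi
= (-6)^2 - 3^2 + 2*(-6)*3i
= 27 - 36i


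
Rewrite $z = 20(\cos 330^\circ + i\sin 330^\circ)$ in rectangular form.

a = r cos θ = 20 * sqrt(3)/2 = 10*sqrt(3)
b = r sin θ = 20 * -1/2 = -10
z = 10*sqrt(3) - 10i


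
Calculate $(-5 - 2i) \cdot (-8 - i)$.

(a1*a2 - b1*b2) + (a1*b2 + b1*a2)i
= (40 - 2) + (5 + 16)i
= 38 + 21i


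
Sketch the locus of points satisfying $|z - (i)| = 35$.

|z - z0| = r describes a circle centered at z0 with radius r
Here z0 = i and r = 35
Locus: Circle centered at (0, 1) with radius 35


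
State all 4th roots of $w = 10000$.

|w| = 10000, arg(w) = 0°
Root modulus = 10000^(1/4) = 10
Root arguments: θ_k = (0° + 360°k)/4 for k = 0, 1, ..., 3
Roots: 10, 10i, -10, -10i


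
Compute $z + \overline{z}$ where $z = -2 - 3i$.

z + conjugate(z) = (a + bi) + (a - bi) = 2a
= 2 * (-2) = -4


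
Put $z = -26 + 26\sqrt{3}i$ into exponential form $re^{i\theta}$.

r = |z| = sqrt((-26)^2 + (26*sqrt(3))^2) = sqrt(676 + 2028) = sqrt(2704) = 52
θ = arctan(b/a) = arctan(45.0333/-26) (quadrant-adjusted) = 120° = 2π/3
z = 52e^(i*2π/3)


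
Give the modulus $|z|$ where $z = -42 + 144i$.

|z| = sqrt(a^2 + b^2) = sqrt((-42)^2 + 144^2) = sqrt(22500) = 150


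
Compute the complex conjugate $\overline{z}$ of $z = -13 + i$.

If z = a + bi, then conjugate(z) = a - bi
conjugate(-13 + i) = -13 - i


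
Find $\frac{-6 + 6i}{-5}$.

Divisor is real, so divide each part by -5:
= 6/5 - (6/5)i


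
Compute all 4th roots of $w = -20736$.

|w| = 20736, arg(w) = 180°
Root modulus = 20736^(1/4) = 12
Root arguments: θ_k = (180° + 360°k)/4 for k = 0, 1, ..., 3
Roots: 6*sqrt(2) + 6*sqrt(2)i, -6*sqrt(2) + 6*sqrt(2)i, -6*sqrt(2) - 6*sqrt(2)i, 6*sqrt(2) - 6*sqrt(2)i


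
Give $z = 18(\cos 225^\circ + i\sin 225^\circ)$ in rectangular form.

a = r cos θ = 18 * -sqrt(2)/2 = -9*sqrt(2)
b = r sin θ = 18 * -sqrt(2)/2 = -9*sqrt(2)
z = -9*sqrt(2) - 9*sqrt(2)i


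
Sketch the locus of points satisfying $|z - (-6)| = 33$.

|z - z0| = r describes a circle centered at z0 with radius r
Here z0 = -6 and r = 33
Locus: Circle centered at (-6, 0) with radius 33


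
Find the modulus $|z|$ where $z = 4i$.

|z| = sqrt(a^2 + b^2) = sqrt(0^2 + 4^2) = sqrt(16) = 4


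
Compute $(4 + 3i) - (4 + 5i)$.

(4 - 4) + (3 - 5)i = -2i


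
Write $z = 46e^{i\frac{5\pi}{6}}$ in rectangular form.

a = r cos θ = 46 * -sqrt(3)/2 = -23*sqrt(3)
b = r sin θ = 46 * 1/2 = 23
z = -23*sqrt(3) + 23i


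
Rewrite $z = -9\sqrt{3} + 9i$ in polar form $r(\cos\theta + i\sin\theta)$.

r = |z| = sqrt(a^2 + b^2) = sqrt((-9*sqrt(3))^2 + (9)^2) = sqrt(243 + 81) = sqrt(324) = 18
θ = arctan(b/a) = arctan(9/-15.5885) (quadrant-adjusted) = 150°
z = 18(cos 150° + i sin 150°)


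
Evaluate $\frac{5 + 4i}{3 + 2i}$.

Multiply numerator and denominator by conjugate (3 - 2i):
= (5 + 4i)(3 - 2i) / (3^2 + 2^2)
= (23 + 2i) / 13
= 23/13 + (2/13)i


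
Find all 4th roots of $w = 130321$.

|w| = 130321, arg(w) = 0°
Root modulus = 130321^(1/4) = 19
Root arguments: θ_k = (0° + 360°k)/4 for k = 0, 1, ..., 3
Roots: 19, 19i, -19, -19i


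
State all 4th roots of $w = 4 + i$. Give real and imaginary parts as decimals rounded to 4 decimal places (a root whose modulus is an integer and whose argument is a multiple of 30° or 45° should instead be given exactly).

|w| = sqrt(17) ≈ 4.123106, arg(w) ≈ 14.036243°
Root modulus = sqrt(17)^(1/4) ≈ 1.424971
Root arguments: θ_k = (arg(w) + 360°k)/4 for k = 0, 1, ..., 3
Compute each root as (root modulus)(cos θ_k + i sin θ_k) using full-precision intermediates, then round to 4 decimal places.
Roots: 1.4223 + 0.0872i, -0.0872 + 1.4223i, -1.4223 - 0.0872i, 0.0872 - 1.4223i


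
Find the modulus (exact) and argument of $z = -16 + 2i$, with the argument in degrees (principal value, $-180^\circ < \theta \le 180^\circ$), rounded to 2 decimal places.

|z| = sqrt((-16)^2 + 2^2) = sqrt(260)
arg(z) = arctan(b/a) = arctan(2/-16) (quadrant-adjusted) = 172.87°


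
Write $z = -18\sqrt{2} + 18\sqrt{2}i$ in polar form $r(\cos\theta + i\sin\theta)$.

r = |z| = sqrt(a^2 + b^2) = sqrt((-18*sqrt(2))^2 + (18*sqrt(2))^2) = sqrt(648 + 648) = sqrt(1296) = 36
θ = arctan(b/a) = arctan(25.4558/-25.4558) (quadrant-adjusted) = 135°
z = 36(cos 135° + i sin 135°)


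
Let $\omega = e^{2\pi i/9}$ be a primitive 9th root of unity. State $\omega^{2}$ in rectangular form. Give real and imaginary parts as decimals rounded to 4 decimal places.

ω^2 = e^(2πi·2/9) = e^(i·4π/9)
= cos(4π/9) + i sin(4π/9)
= 0.1736 + 0.9848i


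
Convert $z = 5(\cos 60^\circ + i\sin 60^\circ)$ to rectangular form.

a = r cos θ = 5 * 1/2 = 5/2
b = r sin θ = 5 * sqrt(3)/2 = 5*sqrt(3)/2
z = 5/2 + (5*sqrt(3)/2)i


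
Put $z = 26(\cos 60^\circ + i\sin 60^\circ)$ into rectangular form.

a = r cos θ = 26 * 1/2 = 13
b = r sin θ = 26 * sqrt(3)/2 = 13*sqrt(3)
z = 13 + 13*sqrt(3)i


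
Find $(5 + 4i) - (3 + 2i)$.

(5 - 3) + (4 - 2)i = 2 + 2i


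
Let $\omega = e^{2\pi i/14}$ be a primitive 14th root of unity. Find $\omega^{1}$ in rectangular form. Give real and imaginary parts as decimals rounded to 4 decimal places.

ω^1 = e^(2πi·1/14) = e^(i·1π/7)
= cos(1π/7) + i sin(1π/7)
= 0.9010 + 0.4339i


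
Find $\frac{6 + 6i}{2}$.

Divisor is real, so divide each part by 2:
= 3 + 3i


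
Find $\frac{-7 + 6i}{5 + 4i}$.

Multiply numerator and denominator by conjugate (5 - 4i):
= (-7 + 6i)(5 - 4i) / (5^2 + 4^2)
= (-11 + 58i) / 41
= -11/41 + (58/41)i


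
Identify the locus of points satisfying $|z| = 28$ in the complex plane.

|z| = 28 means sqrt(x^2 + y^2) = 28
This is a circle of radius 28 centered at the origin


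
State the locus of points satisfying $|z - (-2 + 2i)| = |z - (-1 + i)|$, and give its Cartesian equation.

|z - z1| = |z - z2| means z is equidistant from z1 and z2,
i.e. the perpendicular bisector of the segment from (-2, 2) to (-1, 1) (midpoint (-3/2, 3/2)).
With z = x + yi, square both sides:
(x - (-2))^2 + (y - 2)^2 = (x - (-1))^2 + (y - 1)^2
The x^2 and y^2 terms cancel: 2x + (-2)y = 2 - 8 = -6
Simplify: x - y = -3
Locus: Perpendicular bisector of the segment from (-2, 2) to (-1, 1): the line x - y = -3


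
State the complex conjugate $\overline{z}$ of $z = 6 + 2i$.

If z = a + bi, then conjugate(z) = a - bi
conjugate(6 + 2i) = 6 - 2i


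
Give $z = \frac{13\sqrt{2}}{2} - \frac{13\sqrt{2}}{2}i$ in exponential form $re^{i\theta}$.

r = |z| = sqrt((13*sqrt(2)/2)^2 + (-13*sqrt(2)/2)^2) = sqrt(169/2 + 169/2) = sqrt(169) = 13
θ = arctan(b/a) = arctan(-9.1924/9.1924) (quadrant-adjusted) = -45° = -π/4
z = 13e^(-i*π/4)


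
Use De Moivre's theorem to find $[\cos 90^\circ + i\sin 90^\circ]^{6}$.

By De Moivre: z^n = r^n(cos(nθ) + i sin(nθ))
= 1^6(cos(6*90°) + i sin(6*90°))
= 1(cos 180° + i sin 180°)
= -1


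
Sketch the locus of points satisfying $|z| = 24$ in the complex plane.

|z| = 24 means sqrt(x^2 + y^2) = 24
This is a circle of radius 24 centered at the origin


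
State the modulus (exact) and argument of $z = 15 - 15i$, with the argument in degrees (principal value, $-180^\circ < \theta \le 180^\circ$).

|z| = sqrt(15^2 + (-15)^2) = sqrt(450)
arg(z) = arctan(b/a) = arctan(-15/15) (quadrant-adjusted) = -45°


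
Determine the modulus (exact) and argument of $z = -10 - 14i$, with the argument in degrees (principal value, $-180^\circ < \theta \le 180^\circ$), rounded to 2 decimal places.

|z| = sqrt((-10)^2 + (-14)^2) = sqrt(296)
arg(z) = arctan(b/a) = arctan(-14/-10) (quadrant-adjusted) = -125.54°


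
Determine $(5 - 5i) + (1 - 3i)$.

(5 + 1) + (-5 + (-3))i = 6 - 8i


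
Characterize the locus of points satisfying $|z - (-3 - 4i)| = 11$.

|z - z0| = r describes a circle centered at z0 with radius r
Here z0 = -3 - 4i and r = 11
Locus: Circle centered at (-3, -4) with radius 11


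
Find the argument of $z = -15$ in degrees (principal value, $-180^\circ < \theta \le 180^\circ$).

b = 0 and a < 0, so z lies on the negative real axis: θ = 180°


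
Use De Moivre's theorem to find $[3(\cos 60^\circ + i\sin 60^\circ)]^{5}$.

By De Moivre: z^n = r^n(cos(nθ) + i sin(nθ))
= 3^5(cos(5*60°) + i sin(5*60°))
= 243(cos 300° + i sin 300°)
= 243/2 - (243*sqrt(3)/2)i


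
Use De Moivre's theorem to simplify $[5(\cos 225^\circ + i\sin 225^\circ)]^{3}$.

By De Moivre: z^n = r^n(cos(nθ) + i sin(nθ))
= 5^3(cos(3*225°) + i sin(3*225°))
= 125(cos 315° + i sin 315°)
= 125*sqrt(2)/2 - (125*sqrt(2)/2)i


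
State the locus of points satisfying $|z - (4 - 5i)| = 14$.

|z - z0| = r describes a circle centered at z0 with radius r
Here z0 = 4 - 5i and r = 14
Locus: Circle centered at (4, -5) with radius 14


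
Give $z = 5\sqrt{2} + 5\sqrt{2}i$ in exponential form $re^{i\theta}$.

r = |z| = sqrt((5*sqrt(2))^2 + (5*sqrt(2))^2) = sqrt(50 + 50) = sqrt(100) = 10
θ = arctan(b/a) = arctan(7.0711/7.0711) (quadrant-adjusted) = 45° = π/4
z = 10e^(i*π/4)


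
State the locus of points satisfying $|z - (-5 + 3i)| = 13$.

|z - z0| = r describes a circle centered at z0 with radius r
Here z0 = -5 + 3i and r = 13
Locus: Circle centered at (-5, 3) with radius 13


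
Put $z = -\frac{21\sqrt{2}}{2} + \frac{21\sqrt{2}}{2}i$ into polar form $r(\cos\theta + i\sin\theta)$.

r = |z| = sqrt(a^2 + b^2) = sqrt((-21*sqrt(2)/2)^2 + (21*sqrt(2)/2)^2) = sqrt(441/2 + 441/2) = sqrt(441) = 21
θ = arctan(b/a) = arctan(14.8492/-14.8492) (quadrant-adjusted) = 135°
z = 21(cos 135° + i sin 135°)


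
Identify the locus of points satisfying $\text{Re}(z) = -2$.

Re(z) = x where z = x + yi; the equation x = -2 is satisfied by all points with that x-coordinate
Locus: Vertical line x = -2


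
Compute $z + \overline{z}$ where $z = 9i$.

z + conjugate(z) = (a + bi) + (a - bi) = 2a
= 2 * 0 = 0


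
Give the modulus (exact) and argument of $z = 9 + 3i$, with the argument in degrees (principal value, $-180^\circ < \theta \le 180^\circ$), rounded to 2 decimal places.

|z| = sqrt(9^2 + 3^2) = sqrt(90)
arg(z) = arctan(b/a) = arctan(3/9) (quadrant-adjusted) = 18.43°


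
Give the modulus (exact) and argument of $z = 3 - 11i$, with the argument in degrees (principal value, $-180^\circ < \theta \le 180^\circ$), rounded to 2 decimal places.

|z| = sqrt(3^2 + (-11)^2) = sqrt(130)
arg(z) = arctan(b/a) = arctan(-11/3) (quadrant-adjusted) = -74.74°


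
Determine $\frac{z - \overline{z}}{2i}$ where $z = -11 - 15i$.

z - conjugate(z) = 2bi
(z - conjugate(z))/(2i) = 2bi/(2i) = b = -15


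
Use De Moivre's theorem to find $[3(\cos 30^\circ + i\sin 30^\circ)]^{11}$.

By De Moivre: z^n = r^n(cos(nθ) + i sin(nθ))
= 3^11(cos(11*30°) + i sin(11*30°))
= 177147(cos 330° + i sin 330°)
= 177147*sqrt(3)/2 - (177147/2)i


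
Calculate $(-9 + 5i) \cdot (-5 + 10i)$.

(a1*a2 - b1*b2) + (a1*b2 + b1*a2)i
= (45 - 50) + (-90 + (-25))i
= -5 - 115i


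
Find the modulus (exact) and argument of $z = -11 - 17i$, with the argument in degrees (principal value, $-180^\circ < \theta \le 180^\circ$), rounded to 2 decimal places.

|z| = sqrt((-11)^2 + (-17)^2) = sqrt(410)
arg(z) = arctan(b/a) = arctan(-17/-11) (quadrant-adjusted) = -122.91°


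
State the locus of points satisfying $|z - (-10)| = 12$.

|z - z0| = r describes a circle centered at z0 with radius r
Here z0 = -10 and r = 12
Locus: Circle centered at (-10, 0) with radius 12


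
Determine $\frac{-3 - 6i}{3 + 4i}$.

Multiply numerator and denominator by conjugate (3 - 4i):
= (-3 - 6i)(3 - 4i) / (3^2 + 4^2)
= (-33 - 6i) / 25
= -33/25 - (6/25)i


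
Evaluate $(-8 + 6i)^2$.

(a + bi)^2 = a^2 - b^2 + 2abi
= (-8)^2 - 6^2 + 2*(-8)*6i
= 28 - 96i


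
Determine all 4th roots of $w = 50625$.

|w| = 50625, arg(w) = 0°
Root modulus = 50625^(1/4) = 15
Root arguments: θ_k = (0° + 360°k)/4 for k = 0, 1, ..., 3
Roots: 15, 15i, -15, -15i


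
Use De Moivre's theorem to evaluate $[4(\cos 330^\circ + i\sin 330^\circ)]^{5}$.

By De Moivre: z^n = r^n(cos(nθ) + i sin(nθ))
= 4^5(cos(5*330°) + i sin(5*330°))
= 1024(cos 210° + i sin 210°)
= -512*sqrt(3) - 512i


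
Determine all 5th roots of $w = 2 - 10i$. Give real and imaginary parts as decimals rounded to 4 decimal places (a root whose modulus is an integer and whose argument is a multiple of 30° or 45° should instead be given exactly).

|w| = sqrt(104) ≈ 10.198039, arg(w) ≈ 281.309932°
Root modulus = sqrt(104)^(1/5) ≈ 1.591121
Root arguments: θ_k = (arg(w) + 360°k)/5 for k = 0, 1, ..., 4
Compute each root as (root modulus)(cos θ_k + i sin θ_k) using full-precision intermediates, then round to 4 decimal places.
Roots: 0.8837 + 1.3232i, -0.9853 + 1.2493i, -1.4927 - 0.5510i, 0.0628 - 1.5899i, 1.5315 - 0.4316i


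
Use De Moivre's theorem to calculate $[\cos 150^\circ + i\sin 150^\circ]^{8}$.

By De Moivre: z^n = r^n(cos(nθ) + i sin(nθ))
= 1^8(cos(8*150°) + i sin(8*150°))
= 1(cos 120° + i sin 120°)
= -1/2 + (sqrt(3)/2)i


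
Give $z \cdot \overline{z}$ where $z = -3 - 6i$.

z * conjugate(z) = |z|^2 = a^2 + b^2
= (-3)^2 + (-6)^2 = 45


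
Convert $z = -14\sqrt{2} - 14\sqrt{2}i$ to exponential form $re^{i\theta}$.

r = |z| = sqrt((-14*sqrt(2))^2 + (-14*sqrt(2))^2) = sqrt(392 + 392) = sqrt(784) = 28
θ = arctan(b/a) = arctan(-19.799/-19.799) (quadrant-adjusted) = -135° = -3π/4
z = 28e^(-i*3π/4)


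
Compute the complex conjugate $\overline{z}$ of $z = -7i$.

If z = a + bi, then conjugate(z) = a - bi
conjugate(-7i) = 7i


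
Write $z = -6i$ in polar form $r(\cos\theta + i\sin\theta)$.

r = |z| = sqrt(a^2 + b^2) = sqrt((0)^2 + (-6)^2) = sqrt(0 + 36) = sqrt(36) = 6
a = 0 and b < 0, so z lies on the negative imaginary axis: θ = 270°
z = 6(cos 270° + i sin 270°)


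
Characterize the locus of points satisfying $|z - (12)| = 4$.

|z - z0| = r describes a circle centered at z0 with radius r
Here z0 = 12 and r = 4
Locus: Circle centered at (12, 0) with radius 4


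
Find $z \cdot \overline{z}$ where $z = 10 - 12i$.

z * conjugate(z) = |z|^2 = a^2 + b^2
= 10^2 + (-12)^2 = 244


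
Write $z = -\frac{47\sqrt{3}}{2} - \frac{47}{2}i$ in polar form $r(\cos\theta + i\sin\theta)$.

r = |z| = sqrt(a^2 + b^2) = sqrt((-47*sqrt(3)/2)^2 + (-47/2)^2) = sqrt(6627/4 + 2209/4) = sqrt(2209) = 47
θ = arctan(b/a) = arctan(-23.5/-40.7032) (quadrant-adjusted) = 210°
z = 47(cos 210° + i sin 210°)


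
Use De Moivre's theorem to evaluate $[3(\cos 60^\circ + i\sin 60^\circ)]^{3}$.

By De Moivre: z^n = r^n(cos(nθ) + i sin(nθ))
= 3^3(cos(3*60°) + i sin(3*60°))
= 27(cos 180° + i sin 180°)
= -27


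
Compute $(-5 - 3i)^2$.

(a + bi)^2 = a^2 - b^2 + 2abi
= (-5)^2 - (-3)^2 + 2*(-5)*(-3)i
= 16 + 30i


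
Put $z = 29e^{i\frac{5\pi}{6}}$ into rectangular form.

a = r cos θ = 29 * -sqrt(3)/2 = -29*sqrt(3)/2
b = r sin θ = 29 * 1/2 = 29/2
z = -29*sqrt(3)/2 + (29/2)i


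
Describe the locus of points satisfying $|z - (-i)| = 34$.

|z - z0| = r describes a circle centered at z0 with radius r
Here z0 = -i and r = 34
Locus: Circle centered at (0, -1) with radius 34


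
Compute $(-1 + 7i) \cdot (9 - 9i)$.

(a1*a2 - b1*b2) + (a1*b2 + b1*a2)i
= (-9 - (-63)) + (9 + 63)i
= 54 + 72i


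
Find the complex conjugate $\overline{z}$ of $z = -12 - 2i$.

If z = a + bi, then conjugate(z) = a - bi
conjugate(-12 - 2i) = -12 + 2i


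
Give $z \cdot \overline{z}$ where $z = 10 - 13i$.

z * conjugate(z) = |z|^2 = a^2 + b^2
= 10^2 + (-13)^2 = 269


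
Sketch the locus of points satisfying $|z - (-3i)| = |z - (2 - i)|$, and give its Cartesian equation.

|z - z1| = |z - z2| means z is equidistant from z1 and z2,
i.e. the perpendicular bisector of the segment from (0, -3) to (2, -1) (midpoint (1, -2)).
With z = x + yi, square both sides:
(x - 0)^2 + (y - (-3))^2 = (x - 2)^2 + (y - (-1))^2
The x^2 and y^2 terms cancel: 4x + 4y = 5 - 9 = -4
Simplify: x + y = -1
Locus: Perpendicular bisector of the segment from (0, -3) to (2, -1): the line x + y = -1


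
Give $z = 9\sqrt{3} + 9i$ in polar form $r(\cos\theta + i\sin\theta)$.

r = |z| = sqrt(a^2 + b^2) = sqrt((9*sqrt(3))^2 + (9)^2) = sqrt(243 + 81) = sqrt(324) = 18
θ = arctan(b/a) = arctan(9/15.5885) (quadrant-adjusted) = 30°
z = 18(cos 30° + i sin 30°)


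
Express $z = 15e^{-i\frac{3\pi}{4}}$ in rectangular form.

a = r cos θ = 15 * -sqrt(2)/2 = -15*sqrt(2)/2
b = r sin θ = 15 * -sqrt(2)/2 = -15*sqrt(2)/2
z = -15*sqrt(2)/2 - (15*sqrt(2)/2)i


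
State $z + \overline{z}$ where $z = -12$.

z + conjugate(z) = (a + bi) + (a - bi) = 2a
= 2 * (-12) = -24


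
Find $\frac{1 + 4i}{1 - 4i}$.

Multiply numerator and denominator by conjugate (1 + 4i):
= (1 + 4i)(1 + 4i) / (1^2 + (-4)^2)
= (-15 + 8i) / 17
= -15/17 + (8/17)i


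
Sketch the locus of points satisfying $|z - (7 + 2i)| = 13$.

|z - z0| = r describes a circle centered at z0 with radius r
Here z0 = 7 + 2i and r = 13
Locus: Circle centered at (7, 2) with radius 13


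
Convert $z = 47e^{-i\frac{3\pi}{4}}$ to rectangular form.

a = r cos θ = 47 * -sqrt(2)/2 = -47*sqrt(2)/2
b = r sin θ = 47 * -sqrt(2)/2 = -47*sqrt(2)/2
z = -47*sqrt(2)/2 - (47*sqrt(2)/2)i


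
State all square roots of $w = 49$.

|w| = 49, arg(w) = 0°
Root modulus = 49^(1/2) = 7
Root arguments: θ_k = (0° + 360°k)/2 for k = 0, 1, ..., 1
Roots: 7, -7


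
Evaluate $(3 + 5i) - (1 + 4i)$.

(3 - 1) + (5 - 4)i = 2 + i


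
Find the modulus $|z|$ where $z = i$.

|z| = sqrt(a^2 + b^2) = sqrt(0^2 + 1^2) = sqrt(1) = 1


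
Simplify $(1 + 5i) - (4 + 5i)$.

(1 - 4) + (5 - 5)i = -3


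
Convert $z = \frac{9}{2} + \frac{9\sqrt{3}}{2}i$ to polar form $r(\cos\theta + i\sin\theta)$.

r = |z| = sqrt(a^2 + b^2) = sqrt((9/2)^2 + (9*sqrt(3)/2)^2) = sqrt(81/4 + 243/4) = sqrt(81) = 9
θ = arctan(b/a) = arctan(7.7942/4.5) (quadrant-adjusted) = 60°
z = 9(cos 60° + i sin 60°)


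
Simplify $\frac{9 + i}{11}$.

Divisor is real, so divide each part by 11:
= 9/11 + (1/11)i
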